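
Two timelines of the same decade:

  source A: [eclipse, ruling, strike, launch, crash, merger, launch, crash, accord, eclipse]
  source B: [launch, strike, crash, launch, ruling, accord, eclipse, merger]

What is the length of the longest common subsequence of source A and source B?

Pick strike (source A #3, source B #2) → crash (source A #5, source B #3) → launch (source A #7, source B #4) → accord (source A #9, source B #6) → eclipse (source A #10, source B #7); all 5 events appear in both, in order. The LCS DP gives dp[10][8] = 5, so this is optimal.

5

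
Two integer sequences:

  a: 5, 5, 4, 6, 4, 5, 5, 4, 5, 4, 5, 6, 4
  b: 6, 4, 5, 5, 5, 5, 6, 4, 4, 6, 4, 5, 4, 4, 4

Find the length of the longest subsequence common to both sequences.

9

Match 5 at a[1]=b[5], then 5 at a[2]=b[6], then 4 at a[3]=b[9], then 6 at a[4]=b[10], then 4 at a[5]=b[11], then 5 at a[7]=b[12], then 4 at a[8]=b[13], then 4 at a[10]=b[14], then 4 at a[13]=b[15] — 9 values in the same relative order in both, and the DP table's final entry dp[13][15] is also 9, so no common subsequence is longer.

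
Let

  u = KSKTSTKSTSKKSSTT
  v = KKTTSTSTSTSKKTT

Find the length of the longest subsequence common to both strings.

Taking K [1,2], S [2,5], T [4,6], S [5,7], T [6,8], S [8,9], T [9,10], S [10,11], K [11,12], K [12,13], T [15,14], T [16,15] gives a common subsequence of length 12. Since dp[16][15] = 12, nothing longer is possible.

12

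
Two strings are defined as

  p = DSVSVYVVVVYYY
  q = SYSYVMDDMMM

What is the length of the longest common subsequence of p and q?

4

Taking S at p[2]=q[1] → S at p[4]=q[3] → Y at p[6]=q[4] → V at p[7]=q[5] gives a common subsequence of length 4, and the DP table's final entry dp[13][11] is also 4, so no common subsequence is longer.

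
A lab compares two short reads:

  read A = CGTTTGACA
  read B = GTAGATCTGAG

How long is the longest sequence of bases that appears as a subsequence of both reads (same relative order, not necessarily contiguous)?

6

Let dp[i][j] be the LCS length of the first i bases of read A and the first j bases of read B. dp[i][j] = dp[i-1][j-1]+1 when the i-th and j-th bases match, else max(dp[i-1][j], dp[i][j-1]).
    ·  G  T  A  G  A  T  C  T  G  A  G
 ·  0  0  0  0  0  0  0  0  0  0  0  0
 C  0  0  0  0  0  0  0  1  1  1  1  1
 G  0  1  1  1  1  1  1  1  1  2  2  2
 T  0  1  2  2  2  2  2  2  2  2  2  2
 T  0  1  2  2  2  2  3  3  3  3  3  3
 T  0  1  2  2  2  2  3  3  4  4  4  4
 G  0  1  2  2  3  3  3  3  4  5  5  5
 A  0  1  2  3  3  4  4  4  4  5  6  6
 C  0  1  2  3  3  4  4  5  5  5  6  6
 A  0  1  2  3  3  4  4  5  5  5  6  6
dp[9][11] = 6. One LCS (by backtracking along matches): GTTTGA.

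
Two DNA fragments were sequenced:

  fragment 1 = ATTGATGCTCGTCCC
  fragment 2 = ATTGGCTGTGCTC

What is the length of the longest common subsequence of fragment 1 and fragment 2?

Pick A (fragment 1 #1, fragment 2 #1), then T (fragment 1 #2, fragment 2 #2), then T (fragment 1 #3, fragment 2 #3), then G (fragment 1 #4, fragment 2 #4), then G (fragment 1 #7, fragment 2 #5), then C (fragment 1 #8, fragment 2 #6), then T (fragment 1 #9, fragment 2 #7), then G (fragment 1 #11, fragment 2 #8), then T (fragment 1 #12, fragment 2 #9), then C (fragment 1 #13, fragment 2 #11), then C (fragment 1 #15, fragment 2 #13); all 11 bases appear in both, in order. Since dp[15][13] = 11, nothing longer is possible.

11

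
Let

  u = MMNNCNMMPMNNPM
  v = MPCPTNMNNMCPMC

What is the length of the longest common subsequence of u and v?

8

Match M (u #1, v #1), then C (u #5, v #3), then N (u #6, v #6), then M (u #10, v #7), then N (u #11, v #8), then N (u #12, v #9), then P (u #13, v #12), then M (u #14, v #13) — 8 characters in the same relative order in both. The LCS DP gives dp[14][14] = 8, so this is optimal.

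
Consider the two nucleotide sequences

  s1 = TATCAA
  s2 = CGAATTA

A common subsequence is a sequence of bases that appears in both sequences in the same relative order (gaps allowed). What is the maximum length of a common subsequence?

One common subsequence of length 3: T at s1[1]=s2[5], T at s1[3]=s2[6], A at s1[6]=s2[7]. Since dp[6][7] = 3, nothing longer is possible.

3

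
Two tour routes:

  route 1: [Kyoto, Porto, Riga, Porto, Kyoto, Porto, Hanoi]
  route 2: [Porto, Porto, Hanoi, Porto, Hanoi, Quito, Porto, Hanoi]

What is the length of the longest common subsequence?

Taking Porto at route 1[2]=route 2[2]; then Porto at route 1[4]=route 2[4]; then Porto at route 1[6]=route 2[7]; then Hanoi at route 1[7]=route 2[8] gives a common subsequence of length 4. dp[7][8] = 4 confirms this is the maximum.

4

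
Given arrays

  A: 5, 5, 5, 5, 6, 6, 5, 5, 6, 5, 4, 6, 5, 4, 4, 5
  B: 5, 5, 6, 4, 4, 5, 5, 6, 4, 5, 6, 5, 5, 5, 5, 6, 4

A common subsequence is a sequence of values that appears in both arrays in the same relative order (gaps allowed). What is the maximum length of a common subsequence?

Taking 5 [1,1], then 5 [2,2], then 5 [3,6], then 5 [4,7], then 6 [5,8], then 6 [6,11], then 5 [7,13], then 5 [8,14], then 5 [10,15], then 6 [12,16], then 4 [15,17] gives a common subsequence of length 11. The LCS DP gives dp[16][17] = 11, so this is optimal.

11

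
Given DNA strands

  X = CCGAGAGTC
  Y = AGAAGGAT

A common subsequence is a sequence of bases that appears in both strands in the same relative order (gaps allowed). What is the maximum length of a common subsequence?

Pick G (X #3, Y #2), then A (X #4, Y #4), then G (X #5, Y #6), then A (X #6, Y #7), then T (X #8, Y #8); all 5 bases appear in both, in order, and the DP table's final entry dp[9][8] is also 5, so no common subsequence is longer.

5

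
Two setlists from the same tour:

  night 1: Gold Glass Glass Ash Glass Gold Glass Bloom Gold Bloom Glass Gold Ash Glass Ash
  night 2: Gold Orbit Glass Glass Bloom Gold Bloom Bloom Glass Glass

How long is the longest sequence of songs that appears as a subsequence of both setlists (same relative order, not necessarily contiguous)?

8

Pick Gold [1,1], then Glass [2,3], then Glass [3,4], then Gold [6,6], then Bloom [8,7], then Bloom [10,8], then Glass [11,9], then Glass [14,10]; all 8 songs appear in both, in order. dp[15][10] = 8 confirms this is the maximum.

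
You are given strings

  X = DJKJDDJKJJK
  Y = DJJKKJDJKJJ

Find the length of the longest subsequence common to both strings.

Let dp[i][j] be the LCS length of the first i characters of X and the first j characters of Y. dp[i][j] = dp[i-1][j-1]+1 when the i-th and j-th characters match, else max(dp[i-1][j], dp[i][j-1]).
    ·  D  J  J  K  K  J  D  J  K  J  J
 ·  0  0  0  0  0  0  0  0  0  0  0  0
 D  0  1  1  1  1  1  1  1  1  1  1  1
 J  0  1  2  2  2  2  2  2  2  2  2  2
 K  0  1  2  2  3  3  3  3  3  3  3  3
 J  0  1  2  3  3  3  4  4  4  4  4  4
 D  0  1  2  3  3  3  4  5  5  5  5  5
 D  0  1  2  3  3  3  4  5  5  5  5  5
 J  0  1  2  3  3  3  4  5  6  6  6  6
 K  0  1  2  3  4  4  4  5  6  7  7  7
 J  0  1  2  3  4  4  5  5  6  7  8  8
 J  0  1  2  3  4  4  5  5  6  7  8  9
 K  0  1  2  3  4  5  5  5  6  7  8  9
dp[11][11] = 9. One LCS (by backtracking along matches): DJKJDJKJJ.

9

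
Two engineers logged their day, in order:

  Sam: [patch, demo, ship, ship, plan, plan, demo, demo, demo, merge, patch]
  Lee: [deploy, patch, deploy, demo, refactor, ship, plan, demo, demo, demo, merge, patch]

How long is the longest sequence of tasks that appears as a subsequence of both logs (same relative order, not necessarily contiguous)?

Taking patch at Sam[1]=Lee[2], then demo at Sam[2]=Lee[4], then ship at Sam[4]=Lee[6], then plan at Sam[6]=Lee[7], then demo at Sam[7]=Lee[8], then demo at Sam[8]=Lee[9], then demo at Sam[9]=Lee[10], then merge at Sam[10]=Lee[11], then patch at Sam[11]=Lee[12] gives a common subsequence of length 9. Since dp[11][12] = 9, nothing longer is possible.

9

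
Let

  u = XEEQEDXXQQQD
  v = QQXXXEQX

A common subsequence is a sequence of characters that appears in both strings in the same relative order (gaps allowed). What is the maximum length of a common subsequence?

Taking X at u[1]=v[5] → E at u[3]=v[6] → Q at u[4]=v[7] → X at u[8]=v[8] gives a common subsequence of length 4, and the DP table's final entry dp[12][8] is also 4, so no common subsequence is longer.

4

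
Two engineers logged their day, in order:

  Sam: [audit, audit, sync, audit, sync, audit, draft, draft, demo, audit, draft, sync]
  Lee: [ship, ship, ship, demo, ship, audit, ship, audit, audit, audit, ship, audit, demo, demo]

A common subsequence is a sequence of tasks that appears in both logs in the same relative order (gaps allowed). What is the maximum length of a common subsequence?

5

Pick audit [1,8]; then audit [2,9]; then audit [4,10]; then audit [6,12]; then demo [9,14]; all 5 tasks appear in both, in order. Since dp[12][14] = 5, nothing longer is possible.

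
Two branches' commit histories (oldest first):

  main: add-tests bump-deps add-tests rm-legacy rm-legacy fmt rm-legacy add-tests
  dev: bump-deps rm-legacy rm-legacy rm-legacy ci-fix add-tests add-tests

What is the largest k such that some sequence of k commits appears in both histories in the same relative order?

Pick bump-deps at main[2]=dev[1]; then rm-legacy at main[4]=dev[2]; then rm-legacy at main[5]=dev[3]; then rm-legacy at main[7]=dev[4]; then add-tests at main[8]=dev[7]; all 5 commits appear in both, in order. Since dp[8][7] = 5, nothing longer is possible.

5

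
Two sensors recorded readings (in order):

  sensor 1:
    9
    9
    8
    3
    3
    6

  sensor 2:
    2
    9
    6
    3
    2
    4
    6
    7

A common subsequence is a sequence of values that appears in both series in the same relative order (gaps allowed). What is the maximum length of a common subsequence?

Taking 9 at sensor 1[1]=sensor 2[2] → 3 at sensor 1[4]=sensor 2[4] → 6 at sensor 1[6]=sensor 2[7] gives a common subsequence of length 3. The LCS DP gives dp[6][8] = 3, so this is optimal.

3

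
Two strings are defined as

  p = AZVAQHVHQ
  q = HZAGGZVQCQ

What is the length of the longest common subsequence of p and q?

Taking A [1,3], Z [2,6], V [3,7], Q [5,8], Q [9,10] gives a common subsequence of length 5. The LCS DP gives dp[9][10] = 5, so this is optimal.

5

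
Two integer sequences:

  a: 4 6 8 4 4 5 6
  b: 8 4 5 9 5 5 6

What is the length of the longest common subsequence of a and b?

4

Taking 8 [3,1]; then 4 [4,2]; then 5 [6,6]; then 6 [7,7] gives a common subsequence of length 4, and the DP table's final entry dp[7][7] is also 4, so no common subsequence is longer.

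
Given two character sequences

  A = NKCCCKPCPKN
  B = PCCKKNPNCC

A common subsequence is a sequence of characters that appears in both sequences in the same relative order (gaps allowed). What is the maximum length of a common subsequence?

One common subsequence of length 5: C [3,2]; then C [4,3]; then K [6,5]; then P [7,7]; then C [8,10]. Since dp[11][10] = 5, nothing longer is possible.

5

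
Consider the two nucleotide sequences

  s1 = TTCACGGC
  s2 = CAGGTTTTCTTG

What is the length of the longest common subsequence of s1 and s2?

Pick C (s1 #3, s2 #1), A (s1 #4, s2 #2), G (s1 #6, s2 #3), G (s1 #7, s2 #4), C (s1 #8, s2 #9); all 5 bases appear in both, in order. Since dp[8][12] = 5, nothing longer is possible.

5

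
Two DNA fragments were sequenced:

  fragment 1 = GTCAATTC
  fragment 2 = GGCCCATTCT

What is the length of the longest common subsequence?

Taking G [1,2]; then C [3,5]; then A [5,6]; then T [6,7]; then T [7,8]; then C [8,9] gives a common subsequence of length 6. The LCS DP gives dp[8][10] = 6, so this is optimal.

6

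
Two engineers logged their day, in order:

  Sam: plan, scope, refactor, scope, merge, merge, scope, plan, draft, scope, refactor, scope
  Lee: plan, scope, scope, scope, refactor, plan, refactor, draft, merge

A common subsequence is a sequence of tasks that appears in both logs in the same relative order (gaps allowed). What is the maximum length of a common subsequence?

6

One common subsequence of length 6: plan [1,1] → scope [2,2] → scope [4,3] → scope [7,4] → plan [8,6] → draft [9,8]. Since dp[12][9] = 6, nothing longer is possible.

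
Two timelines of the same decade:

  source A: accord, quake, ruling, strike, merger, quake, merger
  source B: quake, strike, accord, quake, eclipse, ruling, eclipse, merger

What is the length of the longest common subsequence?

4

Pick accord at source A[1]=source B[3], then quake at source A[2]=source B[4], then ruling at source A[3]=source B[6], then merger at source A[7]=source B[8]; all 4 events appear in both, in order, and the DP table's final entry dp[7][8] is also 4, so no common subsequence is longer.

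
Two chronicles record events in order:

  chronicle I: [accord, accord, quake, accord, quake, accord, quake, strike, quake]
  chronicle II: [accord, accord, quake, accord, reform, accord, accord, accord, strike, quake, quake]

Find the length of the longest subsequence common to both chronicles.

7

Pick accord (chronicle I #1, chronicle II #1), accord (chronicle I #2, chronicle II #2), quake (chronicle I #3, chronicle II #3), accord (chronicle I #4, chronicle II #7), accord (chronicle I #6, chronicle II #8), quake (chronicle I #7, chronicle II #10), quake (chronicle I #9, chronicle II #11); all 7 events appear in both, in order. dp[9][11] = 7 confirms this is the maximum.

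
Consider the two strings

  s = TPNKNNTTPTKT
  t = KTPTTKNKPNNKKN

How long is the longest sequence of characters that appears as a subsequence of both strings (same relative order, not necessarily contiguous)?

7

Match T (s #1, t #2), then P (s #2, t #3), then N (s #3, t #7), then K (s #4, t #8), then N (s #5, t #10), then N (s #6, t #11), then K (s #11, t #13) — 7 characters in the same relative order in both. Since dp[12][14] = 7, nothing longer is possible.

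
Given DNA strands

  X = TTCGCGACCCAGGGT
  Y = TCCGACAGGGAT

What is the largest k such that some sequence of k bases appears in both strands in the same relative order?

11

One common subsequence of length 11: T at X[2]=Y[1] → C at X[3]=Y[2] → C at X[5]=Y[3] → G at X[6]=Y[4] → A at X[7]=Y[5] → C at X[10]=Y[6] → A at X[11]=Y[7] → G at X[12]=Y[8] → G at X[13]=Y[9] → G at X[14]=Y[10] → T at X[15]=Y[12], and the DP table's final entry dp[15][12] is also 11, so no common subsequence is longer.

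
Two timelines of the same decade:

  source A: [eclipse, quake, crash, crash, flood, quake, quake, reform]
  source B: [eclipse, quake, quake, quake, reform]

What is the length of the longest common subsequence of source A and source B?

5

Taking eclipse (source A #1, source B #1), quake (source A #2, source B #2), quake (source A #6, source B #3), quake (source A #7, source B #4), reform (source A #8, source B #5) gives a common subsequence of length 5. Since dp[8][5] = 5, nothing longer is possible.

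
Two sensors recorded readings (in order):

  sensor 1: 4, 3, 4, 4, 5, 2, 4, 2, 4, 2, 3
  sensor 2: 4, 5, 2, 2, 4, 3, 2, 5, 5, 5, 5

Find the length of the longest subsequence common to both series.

6

Pick 4 (sensor 1 #4, sensor 2 #1) → 5 (sensor 1 #5, sensor 2 #2) → 2 (sensor 1 #6, sensor 2 #3) → 2 (sensor 1 #8, sensor 2 #4) → 4 (sensor 1 #9, sensor 2 #5) → 2 (sensor 1 #10, sensor 2 #7); all 6 values appear in both, in order, and the DP table's final entry dp[11][11] is also 6, so no common subsequence is longer.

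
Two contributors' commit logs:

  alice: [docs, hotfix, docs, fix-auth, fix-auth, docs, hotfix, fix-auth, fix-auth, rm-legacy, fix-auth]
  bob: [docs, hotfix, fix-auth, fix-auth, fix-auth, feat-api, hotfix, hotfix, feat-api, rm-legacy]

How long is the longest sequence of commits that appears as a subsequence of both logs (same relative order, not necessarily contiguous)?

Taking docs at alice[1]=bob[1] → hotfix at alice[2]=bob[2] → fix-auth at alice[4]=bob[4] → fix-auth at alice[5]=bob[5] → hotfix at alice[7]=bob[8] → rm-legacy at alice[10]=bob[10] gives a common subsequence of length 6. dp[11][10] = 6 confirms this is the maximum.

6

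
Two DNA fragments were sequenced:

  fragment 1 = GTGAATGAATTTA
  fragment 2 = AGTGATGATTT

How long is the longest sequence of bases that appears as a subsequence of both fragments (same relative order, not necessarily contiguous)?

10

Match G [1,2] → T [2,3] → G [3,4] → A [5,5] → T [6,6] → G [7,7] → A [9,8] → T [10,9] → T [11,10] → T [12,11] — 10 bases in the same relative order in both. dp[13][11] = 10 confirms this is the maximum.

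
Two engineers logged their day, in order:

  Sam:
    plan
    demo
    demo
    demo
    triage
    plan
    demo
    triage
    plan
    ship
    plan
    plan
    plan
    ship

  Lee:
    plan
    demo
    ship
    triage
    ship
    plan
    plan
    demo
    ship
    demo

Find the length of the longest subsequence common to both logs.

7

Match plan [1,1] → demo [2,2] → triage [8,4] → ship [10,5] → plan [11,6] → plan [12,7] → ship [14,9] — 7 tasks in the same relative order in both. Since dp[14][10] = 7, nothing longer is possible.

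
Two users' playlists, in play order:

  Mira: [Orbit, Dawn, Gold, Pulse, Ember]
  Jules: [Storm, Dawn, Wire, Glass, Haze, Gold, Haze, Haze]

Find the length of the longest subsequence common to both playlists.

2

One common subsequence of length 2: Dawn at Mira[2]=Jules[2] → Gold at Mira[3]=Jules[6]. The LCS DP gives dp[5][8] = 2, so this is optimal.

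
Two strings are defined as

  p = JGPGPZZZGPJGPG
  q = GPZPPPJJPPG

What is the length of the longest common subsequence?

7

One common subsequence of length 7: G at p[2]=q[1], P at p[3]=q[4], P at p[5]=q[5], P at p[10]=q[6], J at p[11]=q[8], P at p[13]=q[10], G at p[14]=q[11]. dp[14][11] = 7 confirms this is the maximum.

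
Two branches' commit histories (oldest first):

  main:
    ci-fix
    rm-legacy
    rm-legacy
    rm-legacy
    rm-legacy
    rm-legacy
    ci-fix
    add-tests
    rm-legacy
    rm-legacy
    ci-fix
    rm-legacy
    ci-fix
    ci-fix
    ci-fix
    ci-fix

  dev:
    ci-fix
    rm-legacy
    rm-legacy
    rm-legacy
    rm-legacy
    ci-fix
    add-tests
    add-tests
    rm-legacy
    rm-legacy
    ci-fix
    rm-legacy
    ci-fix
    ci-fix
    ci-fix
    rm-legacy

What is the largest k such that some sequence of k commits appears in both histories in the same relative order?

Pick ci-fix (main #1, dev #1) → rm-legacy (main #3, dev #2) → rm-legacy (main #4, dev #3) → rm-legacy (main #5, dev #4) → rm-legacy (main #6, dev #5) → ci-fix (main #7, dev #6) → add-tests (main #8, dev #8) → rm-legacy (main #9, dev #9) → rm-legacy (main #10, dev #10) → ci-fix (main #11, dev #11) → rm-legacy (main #12, dev #12) → ci-fix (main #13, dev #13) → ci-fix (main #14, dev #14) → ci-fix (main #15, dev #15); all 14 commits appear in both, in order. dp[16][16] = 14 confirms this is the maximum.

14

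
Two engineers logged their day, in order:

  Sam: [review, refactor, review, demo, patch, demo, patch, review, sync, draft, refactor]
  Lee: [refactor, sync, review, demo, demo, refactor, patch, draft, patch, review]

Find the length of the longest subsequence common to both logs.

Pick refactor at Sam[2]=Lee[1], review at Sam[3]=Lee[3], demo at Sam[4]=Lee[5], patch at Sam[5]=Lee[7], patch at Sam[7]=Lee[9], review at Sam[8]=Lee[10]; all 6 tasks appear in both, in order. Since dp[11][10] = 6, nothing longer is possible.

6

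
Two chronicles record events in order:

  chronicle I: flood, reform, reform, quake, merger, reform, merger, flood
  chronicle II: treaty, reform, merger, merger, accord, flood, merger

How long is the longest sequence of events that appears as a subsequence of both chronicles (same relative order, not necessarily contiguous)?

4

Taking reform at chronicle I[3]=chronicle II[2] → merger at chronicle I[5]=chronicle II[3] → merger at chronicle I[7]=chronicle II[4] → flood at chronicle I[8]=chronicle II[6] gives a common subsequence of length 4, and the DP table's final entry dp[8][7] is also 4, so no common subsequence is longer.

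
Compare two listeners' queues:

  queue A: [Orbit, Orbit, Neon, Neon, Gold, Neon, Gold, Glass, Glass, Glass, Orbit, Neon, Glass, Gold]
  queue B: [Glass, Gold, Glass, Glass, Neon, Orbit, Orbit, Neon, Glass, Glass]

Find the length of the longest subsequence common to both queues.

6

Taking Gold (queue A #7, queue B #2), Glass (queue A #8, queue B #3), Glass (queue A #9, queue B #4), Orbit (queue A #11, queue B #7), Neon (queue A #12, queue B #8), Glass (queue A #13, queue B #10) gives a common subsequence of length 6. dp[14][10] = 6 confirms this is the maximum.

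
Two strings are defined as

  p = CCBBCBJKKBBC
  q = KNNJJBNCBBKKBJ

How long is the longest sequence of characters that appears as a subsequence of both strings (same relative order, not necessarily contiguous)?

Match C at p[2]=q[8]; then B at p[4]=q[9]; then B at p[6]=q[10]; then K at p[8]=q[11]; then K at p[9]=q[12]; then B at p[10]=q[13] — 6 characters in the same relative order in both. The LCS DP gives dp[12][14] = 6, so this is optimal.

6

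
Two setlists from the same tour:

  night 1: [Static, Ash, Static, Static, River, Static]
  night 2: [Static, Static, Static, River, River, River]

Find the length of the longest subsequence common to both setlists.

One common subsequence of length 4: Static [1,1]; then Static [3,2]; then Static [4,3]; then River [5,6], and the DP table's final entry dp[6][6] is also 4, so no common subsequence is longer.

4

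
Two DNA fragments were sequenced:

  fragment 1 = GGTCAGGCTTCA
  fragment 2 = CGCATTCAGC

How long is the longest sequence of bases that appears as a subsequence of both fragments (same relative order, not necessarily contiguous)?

7

Match G [2,2], then C [4,3], then A [5,4], then T [9,5], then T [10,6], then C [11,7], then A [12,8] — 7 bases in the same relative order in both. dp[12][10] = 7 confirms this is the maximum.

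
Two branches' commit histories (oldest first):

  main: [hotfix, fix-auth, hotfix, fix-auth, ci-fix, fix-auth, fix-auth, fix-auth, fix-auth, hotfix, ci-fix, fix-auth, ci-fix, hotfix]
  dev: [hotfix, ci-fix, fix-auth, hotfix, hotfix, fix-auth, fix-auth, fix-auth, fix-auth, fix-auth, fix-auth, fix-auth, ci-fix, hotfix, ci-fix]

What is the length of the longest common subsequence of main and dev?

Taking hotfix at main[1]=dev[1]; then fix-auth at main[2]=dev[3]; then hotfix at main[3]=dev[5]; then fix-auth at main[4]=dev[7]; then fix-auth at main[6]=dev[8]; then fix-auth at main[7]=dev[9]; then fix-auth at main[8]=dev[10]; then fix-auth at main[9]=dev[11]; then fix-auth at main[12]=dev[12]; then ci-fix at main[13]=dev[13]; then hotfix at main[14]=dev[14] gives a common subsequence of length 11. dp[14][15] = 11 confirms this is the maximum.

11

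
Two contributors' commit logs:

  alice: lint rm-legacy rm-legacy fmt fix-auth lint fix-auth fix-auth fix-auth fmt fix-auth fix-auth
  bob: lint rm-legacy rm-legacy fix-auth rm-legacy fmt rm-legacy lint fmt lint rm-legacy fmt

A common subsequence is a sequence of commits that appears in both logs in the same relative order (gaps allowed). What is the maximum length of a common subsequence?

One common subsequence of length 6: lint at alice[1]=bob[1] → rm-legacy at alice[2]=bob[5] → rm-legacy at alice[3]=bob[7] → fmt at alice[4]=bob[9] → lint at alice[6]=bob[10] → fmt at alice[10]=bob[12]. The LCS DP gives dp[12][12] = 6, so this is optimal.

6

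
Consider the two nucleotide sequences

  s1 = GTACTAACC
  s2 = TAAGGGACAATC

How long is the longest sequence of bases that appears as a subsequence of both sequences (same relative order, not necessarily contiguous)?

Let dp[i][j] be the LCS length of the first i bases of s1 and the first j bases of s2. dp[i][j] = dp[i-1][j-1]+1 when the i-th and j-th bases match, else max(dp[i-1][j], dp[i][j-1]).
    ·  T  A  A  G  G  G  A  C  A  A  T  C
 ·  0  0  0  0  0  0  0  0  0  0  0  0  0
 G  0  0  0  0  1  1  1  1  1  1  1  1  1
 T  0  1  1  1  1  1  1  1  1  1  1  2  2
 A  0  1  2  2  2  2  2  2  2  2  2  2  2
 C  0  1  2  2  2  2  2  2  3  3  3  3  3
 T  0  1  2  2  2  2  2  2  3  3  3  4  4
 A  0  1  2  3  3  3  3  3  3  4  4  4  4
 A  0  1  2  3  3  3  3  4  4  4  5  5  5
 C  0  1  2  3  3  3  3  4  5  5  5  5  6
 C  0  1  2  3  3  3  3  4  5  5  5  5  6
dp[9][12] = 6. One LCS (by backtracking along matches): GACAAC.

6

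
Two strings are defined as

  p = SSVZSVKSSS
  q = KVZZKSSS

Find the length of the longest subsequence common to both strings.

Pick V [3,2] → Z [4,4] → K [7,5] → S [8,6] → S [9,7] → S [10,8]; all 6 characters appear in both, in order, and the DP table's final entry dp[10][8] is also 6, so no common subsequence is longer.

6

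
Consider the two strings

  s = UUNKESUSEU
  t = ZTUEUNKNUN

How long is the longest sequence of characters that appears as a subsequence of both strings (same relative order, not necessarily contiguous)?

5

Let dp[i][j] be the LCS length of the first i characters of s and the first j characters of t. dp[i][j] = dp[i-1][j-1]+1 when the i-th and j-th characters match, else max(dp[i-1][j], dp[i][j-1]).
    ·  Z  T  U  E  U  N  K  N  U  N
 ·  0  0  0  0  0  0  0  0  0  0  0
 U  0  0  0  1  1  1  1  1  1  1  1
 U  0  0  0  1  1  2  2  2  2  2  2
 N  0  0  0  1  1  2  3  3  3  3  3
 K  0  0  0  1  1  2  3  4  4  4  4
 E  0  0  0  1  2  2  3  4  4  4  4
 S  0  0  0  1  2  2  3  4  4  4  4
 U  0  0  0  1  2  3  3  4  4  5  5
 S  0  0  0  1  2  3  3  4  4  5  5
 E  0  0  0  1  2  3  3  4  4  5  5
 U  0  0  0  1  2  3  3  4  4  5  5
dp[10][10] = 5. One LCS (by backtracking along matches): UUNKU.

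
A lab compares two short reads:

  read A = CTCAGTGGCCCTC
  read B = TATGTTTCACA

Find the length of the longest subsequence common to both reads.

Taking T (read A #2, read B #1); then A (read A #4, read B #2); then G (read A #5, read B #4); then T (read A #6, read B #7); then C (read A #9, read B #8); then C (read A #10, read B #10) gives a common subsequence of length 6. Since dp[13][11] = 6, nothing longer is possible.

6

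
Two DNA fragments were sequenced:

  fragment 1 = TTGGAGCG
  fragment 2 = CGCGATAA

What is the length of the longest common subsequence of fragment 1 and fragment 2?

Let dp[i][j] be the LCS length of the first i bases of fragment 1 and the first j bases of fragment 2. dp[i][j] = dp[i-1][j-1]+1 when the i-th and j-th bases match, else max(dp[i-1][j], dp[i][j-1]).
    ·  C  G  C  G  A  T  A  A
 ·  0  0  0  0  0  0  0  0  0
 T  0  0  0  0  0  0  1  1  1
 T  0  0  0  0  0  0  1  1  1
 G  0  0  1  1  1  1  1  1  1
 G  0  0  1  1  2  2  2  2  2
 A  0  0  1  1  2  3  3  3  3
 G  0  0  1  1  2  3  3  3  3
 C  0  1  1  2  2  3  3  3  3
 G  0  1  2  2  3  3  3  3  3
dp[8][8] = 3. One LCS (by backtracking along matches): GGA.

3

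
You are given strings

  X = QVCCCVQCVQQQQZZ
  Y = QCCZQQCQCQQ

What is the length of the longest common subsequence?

8

Pick Q (X #1, Y #1), then C (X #3, Y #2), then C (X #4, Y #3), then C (X #5, Y #7), then Q (X #7, Y #8), then C (X #8, Y #9), then Q (X #12, Y #10), then Q (X #13, Y #11); all 8 characters appear in both, in order. The LCS DP gives dp[15][11] = 8, so this is optimal.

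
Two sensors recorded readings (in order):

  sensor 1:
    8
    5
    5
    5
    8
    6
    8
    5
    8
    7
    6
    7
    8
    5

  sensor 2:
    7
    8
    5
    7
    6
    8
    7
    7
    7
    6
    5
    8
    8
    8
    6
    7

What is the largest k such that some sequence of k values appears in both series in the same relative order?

Match 8 (sensor 1 #1, sensor 2 #2) → 5 (sensor 1 #2, sensor 2 #3) → 5 (sensor 1 #4, sensor 2 #11) → 8 (sensor 1 #5, sensor 2 #12) → 8 (sensor 1 #7, sensor 2 #13) → 8 (sensor 1 #9, sensor 2 #14) → 6 (sensor 1 #11, sensor 2 #15) → 7 (sensor 1 #12, sensor 2 #16) — 8 values in the same relative order in both. Since dp[14][16] = 8, nothing longer is possible.

8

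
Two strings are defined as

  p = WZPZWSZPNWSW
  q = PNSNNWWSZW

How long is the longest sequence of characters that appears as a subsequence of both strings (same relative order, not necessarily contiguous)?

Let dp[i][j] be the LCS length of the first i characters of p and the first j characters of q. dp[i][j] = dp[i-1][j-1]+1 when the i-th and j-th characters match, else max(dp[i-1][j], dp[i][j-1]).
    ·  P  N  S  N  N  W  W  S  Z  W
 ·  0  0  0  0  0  0  0  0  0  0  0
 W  0  0  0  0  0  0  1  1  1  1  1
 Z  0  0  0  0  0  0  1  1  1  2  2
 P  0  1  1  1  1  1  1  1  1  2  2
 Z  0  1  1  1  1  1  1  1  1  2  2
 W  0  1  1  1  1  1  2  2  2  2  3
 S  0  1  1  2  2  2  2  2  3  3  3
 Z  0  1  1  2  2  2  2  2  3  4  4
 P  0  1  1  2  2  2  2  2  3  4  4
 N  0  1  2  2  3  3  3  3  3  4  4
 W  0  1  2  2  3  3  4  4  4  4  5
 S  0  1  2  3  3  3  4  4  5  5  5
 W  0  1  2  3  3  3  4  5  5  5  6
dp[12][10] = 6. One LCS (by backtracking along matches): PSNWSW.

6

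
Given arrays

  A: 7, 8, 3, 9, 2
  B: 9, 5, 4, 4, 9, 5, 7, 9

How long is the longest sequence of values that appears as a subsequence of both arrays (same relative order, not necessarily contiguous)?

Let dp[i][j] be the LCS length of the first i values of A and the first j values of B. dp[i][j] = dp[i-1][j-1]+1 when the i-th and j-th values match, else max(dp[i-1][j], dp[i][j-1]).
    ·  9  5  4  4  9  5  7  9
 ·  0  0  0  0  0  0  0  0  0
 7  0  0  0  0  0  0  0  1  1
 8  0  0  0  0  0  0  0  1  1
 3  0  0  0  0  0  0  0  1  1
 9  0  1  1  1  1  1  1  1  2
 2  0  1  1  1  1  1  1  1  2
dp[5][8] = 2. One LCS (by backtracking along matches): 7, 9.

2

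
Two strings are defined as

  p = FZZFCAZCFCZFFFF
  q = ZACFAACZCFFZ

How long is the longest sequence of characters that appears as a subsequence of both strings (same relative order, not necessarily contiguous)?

8

Match Z at p[3]=q[1]; then A at p[6]=q[2]; then C at p[8]=q[3]; then F at p[9]=q[4]; then C at p[10]=q[7]; then Z at p[11]=q[8]; then F at p[12]=q[10]; then F at p[13]=q[11] — 8 characters in the same relative order in both. dp[15][12] = 8 confirms this is the maximum.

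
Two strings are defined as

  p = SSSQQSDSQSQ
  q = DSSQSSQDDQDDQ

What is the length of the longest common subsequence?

7

Let dp[i][j] be the LCS length of the first i characters of p and the first j characters of q. dp[i][j] = dp[i-1][j-1]+1 when the i-th and j-th characters match, else max(dp[i-1][j], dp[i][j-1]).
    ·  D  S  S  Q  S  S  Q  D  D  Q  D  D  Q
 ·  0  0  0  0  0  0  0  0  0  0  0  0  0  0
 S  0  0  1  1  1  1  1  1  1  1  1  1  1  1
 S  0  0  1  2  2  2  2  2  2  2  2  2  2  2
 S  0  0  1  2  2  3  3  3  3  3  3  3  3  3
 Q  0  0  1  2  3  3  3  4  4  4  4  4  4  4
 Q  0  0  1  2  3  3  3  4  4  4  5  5  5  5
 S  0  0  1  2  3  4  4  4  4  4  5  5  5  5
 D  0  1  1  2  3  4  4  4  5  5  5  6  6  6
 S  0  1  2  2  3  4  5  5  5  5  5  6  6  6
 Q  0  1  2  2  3  4  5  6  6  6  6  6  6  7
 S  0  1  2  3  3  4  5  6  6  6  6  6  6  7
 Q  0  1  2  3  4  4  5  6  6  6  7  7  7  7
dp[11][13] = 7. One LCS (by backtracking along matches): SSSQQDQ.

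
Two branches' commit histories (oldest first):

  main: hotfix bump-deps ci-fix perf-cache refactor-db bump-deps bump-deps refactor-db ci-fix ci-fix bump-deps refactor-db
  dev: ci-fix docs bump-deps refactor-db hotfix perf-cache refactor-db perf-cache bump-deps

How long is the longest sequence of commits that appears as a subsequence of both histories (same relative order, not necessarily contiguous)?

4

Taking hotfix at main[1]=dev[5], perf-cache at main[4]=dev[6], refactor-db at main[5]=dev[7], bump-deps at main[11]=dev[9] gives a common subsequence of length 4. The LCS DP gives dp[12][9] = 4, so this is optimal.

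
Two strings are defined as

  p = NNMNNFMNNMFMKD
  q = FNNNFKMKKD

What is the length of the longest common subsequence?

7

One common subsequence of length 7: N at p[2]=q[2] → N at p[4]=q[3] → N at p[5]=q[4] → F at p[6]=q[5] → M at p[7]=q[7] → K at p[13]=q[9] → D at p[14]=q[10]. Since dp[14][10] = 7, nothing longer is possible.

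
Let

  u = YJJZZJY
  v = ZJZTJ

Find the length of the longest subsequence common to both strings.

Pick J (u #3, v #2) → Z (u #4, v #3) → J (u #6, v #5); all 3 characters appear in both, in order. Since dp[7][5] = 3, nothing longer is possible.

3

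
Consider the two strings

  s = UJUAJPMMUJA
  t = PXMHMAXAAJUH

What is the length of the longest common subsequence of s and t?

Let dp[i][j] be the LCS length of the first i characters of s and the first j characters of t. dp[i][j] = dp[i-1][j-1]+1 when the i-th and j-th characters match, else max(dp[i-1][j], dp[i][j-1]).
    ·  P  X  M  H  M  A  X  A  A  J  U  H
 ·  0  0  0  0  0  0  0  0  0  0  0  0  0
 U  0  0  0  0  0  0  0  0  0  0  0  1  1
 J  0  0  0  0  0  0  0  0  0  0  1  1  1
 U  0  0  0  0  0  0  0  0  0  0  1  2  2
 A  0  0  0  0  0  0  1  1  1  1  1  2  2
 J  0  0  0  0  0  0  1  1  1  1  2  2  2
 P  0  1  1  1  1  1  1  1  1  1  2  2  2
 M  0  1  1  2  2  2  2  2  2  2  2  2  2
 M  0  1  1  2  2  3  3  3  3  3  3  3  3
 U  0  1  1  2  2  3  3  3  3  3  3  4  4
 J  0  1  1  2  2  3  3  3  3  3  4  4  4
 A  0  1  1  2  2  3  4  4  4  4  4  4  4
dp[11][12] = 4. One LCS (by backtracking along matches): PMMU.

4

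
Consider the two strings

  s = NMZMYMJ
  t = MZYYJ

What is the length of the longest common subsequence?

4

Let dp[i][j] be the LCS length of the first i characters of s and the first j characters of t. dp[i][j] = dp[i-1][j-1]+1 when the i-th and j-th characters match, else max(dp[i-1][j], dp[i][j-1]).
    ·  M  Z  Y  Y  J
 ·  0  0  0  0  0  0
 N  0  0  0  0  0  0
 M  0  1  1  1  1  1
 Z  0  1  2  2  2  2
 M  0  1  2  2  2  2
 Y  0  1  2  3  3  3
 M  0  1  2  3  3  3
 J  0  1  2  3  3  4
dp[7][5] = 4. One LCS (by backtracking along matches): MZYJ.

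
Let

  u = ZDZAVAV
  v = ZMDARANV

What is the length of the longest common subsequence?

5

Match Z (u #1, v #1), then D (u #2, v #3), then A (u #4, v #4), then A (u #6, v #6), then V (u #7, v #8) — 5 characters in the same relative order in both. The LCS DP gives dp[7][8] = 5, so this is optimal.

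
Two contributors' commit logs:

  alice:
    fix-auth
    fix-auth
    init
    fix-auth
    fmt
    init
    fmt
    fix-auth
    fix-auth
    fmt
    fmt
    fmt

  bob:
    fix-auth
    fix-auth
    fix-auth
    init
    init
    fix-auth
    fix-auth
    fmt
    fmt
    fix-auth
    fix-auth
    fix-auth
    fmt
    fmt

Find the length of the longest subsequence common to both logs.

One common subsequence of length 10: fix-auth (alice #1, bob #2) → fix-auth (alice #2, bob #3) → init (alice #3, bob #5) → fix-auth (alice #4, bob #7) → fmt (alice #5, bob #8) → fmt (alice #7, bob #9) → fix-auth (alice #8, bob #11) → fix-auth (alice #9, bob #12) → fmt (alice #11, bob #13) → fmt (alice #12, bob #14). The LCS DP gives dp[12][14] = 10, so this is optimal.

10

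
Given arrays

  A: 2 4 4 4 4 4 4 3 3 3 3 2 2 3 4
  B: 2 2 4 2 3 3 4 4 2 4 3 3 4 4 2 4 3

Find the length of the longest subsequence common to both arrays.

One common subsequence of length 9: 2 (A #1, B #2) → 4 (A #2, B #3) → 4 (A #3, B #7) → 4 (A #4, B #8) → 4 (A #5, B #10) → 4 (A #6, B #13) → 4 (A #7, B #14) → 2 (A #12, B #15) → 3 (A #14, B #17). dp[15][17] = 9 confirms this is the maximum.

9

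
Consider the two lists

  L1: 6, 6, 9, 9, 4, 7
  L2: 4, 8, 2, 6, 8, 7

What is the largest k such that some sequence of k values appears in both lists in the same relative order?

Pick 6 [1,4] → 7 [6,6]; all 2 values appear in both, in order. dp[6][6] = 2 confirms this is the maximum.

2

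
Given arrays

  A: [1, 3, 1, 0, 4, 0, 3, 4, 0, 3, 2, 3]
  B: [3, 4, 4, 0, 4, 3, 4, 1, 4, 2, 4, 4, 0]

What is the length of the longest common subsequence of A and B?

6

Match 3 at A[2]=B[1], 0 at A[4]=B[4], 4 at A[5]=B[5], 3 at A[7]=B[6], 4 at A[8]=B[12], 0 at A[9]=B[13] — 6 values in the same relative order in both. dp[12][13] = 6 confirms this is the maximum.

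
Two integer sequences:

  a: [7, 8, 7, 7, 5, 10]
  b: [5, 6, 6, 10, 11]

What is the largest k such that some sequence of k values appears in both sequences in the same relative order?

Match 5 at a[5]=b[1]; then 10 at a[6]=b[4] — 2 values in the same relative order in both. The LCS DP gives dp[6][5] = 2, so this is optimal.

2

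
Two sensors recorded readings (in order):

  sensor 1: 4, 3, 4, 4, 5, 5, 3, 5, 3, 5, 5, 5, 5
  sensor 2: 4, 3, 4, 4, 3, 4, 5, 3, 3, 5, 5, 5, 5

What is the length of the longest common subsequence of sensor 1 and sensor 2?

Taking 4 at sensor 1[1]=sensor 2[1], 3 at sensor 1[2]=sensor 2[2], 4 at sensor 1[3]=sensor 2[4], 4 at sensor 1[4]=sensor 2[6], 5 at sensor 1[6]=sensor 2[7], 3 at sensor 1[7]=sensor 2[8], 3 at sensor 1[9]=sensor 2[9], 5 at sensor 1[10]=sensor 2[10], 5 at sensor 1[11]=sensor 2[11], 5 at sensor 1[12]=sensor 2[12], 5 at sensor 1[13]=sensor 2[13] gives a common subsequence of length 11, and the DP table's final entry dp[13][13] is also 11, so no common subsequence is longer.

11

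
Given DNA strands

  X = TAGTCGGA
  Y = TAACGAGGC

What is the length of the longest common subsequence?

5

Taking T [1,1]; then A [2,3]; then G [3,5]; then G [6,7]; then G [7,8] gives a common subsequence of length 5. The LCS DP gives dp[8][9] = 5, so this is optimal.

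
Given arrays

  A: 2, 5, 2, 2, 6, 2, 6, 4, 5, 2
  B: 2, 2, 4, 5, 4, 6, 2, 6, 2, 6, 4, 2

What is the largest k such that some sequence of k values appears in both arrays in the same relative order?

Match 2 [1,2], then 5 [2,4], then 2 [4,7], then 6 [5,8], then 2 [6,9], then 6 [7,10], then 4 [8,11], then 2 [10,12] — 8 values in the same relative order in both. The LCS DP gives dp[10][12] = 8, so this is optimal.

8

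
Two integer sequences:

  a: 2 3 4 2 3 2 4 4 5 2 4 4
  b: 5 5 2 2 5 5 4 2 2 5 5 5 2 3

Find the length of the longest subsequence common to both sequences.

6

Taking 2 [1,4], then 4 [3,7], then 2 [4,8], then 2 [6,9], then 5 [9,12], then 2 [10,13] gives a common subsequence of length 6, and the DP table's final entry dp[12][14] is also 6, so no common subsequence is longer.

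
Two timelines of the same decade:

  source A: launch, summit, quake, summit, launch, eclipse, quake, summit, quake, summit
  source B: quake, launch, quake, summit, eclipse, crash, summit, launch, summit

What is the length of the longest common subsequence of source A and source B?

6

Pick launch at source A[1]=source B[2], quake at source A[3]=source B[3], summit at source A[4]=source B[4], eclipse at source A[6]=source B[5], summit at source A[8]=source B[7], summit at source A[10]=source B[9]; all 6 events appear in both, in order. dp[10][9] = 6 confirms this is the maximum.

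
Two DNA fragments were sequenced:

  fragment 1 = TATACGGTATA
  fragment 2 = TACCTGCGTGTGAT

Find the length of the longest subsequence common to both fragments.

9

Pick T [1,1] → A [2,2] → T [3,5] → C [5,7] → G [6,8] → G [7,10] → T [8,11] → A [9,13] → T [10,14]; all 9 bases appear in both, in order. dp[11][14] = 9 confirms this is the maximum.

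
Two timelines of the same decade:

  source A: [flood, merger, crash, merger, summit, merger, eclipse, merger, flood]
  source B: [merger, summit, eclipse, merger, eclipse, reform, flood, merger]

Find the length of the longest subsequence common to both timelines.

5

One common subsequence of length 5: merger [4,1]; then summit [5,2]; then merger [6,4]; then eclipse [7,5]; then merger [8,8]. dp[9][8] = 5 confirms this is the maximum.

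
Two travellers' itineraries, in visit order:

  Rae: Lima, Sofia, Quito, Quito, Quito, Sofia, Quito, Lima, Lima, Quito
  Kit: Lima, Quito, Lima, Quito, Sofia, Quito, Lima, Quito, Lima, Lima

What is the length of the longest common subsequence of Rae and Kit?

Taking Lima [1,1]; then Quito [3,2]; then Quito [4,4]; then Quito [5,6]; then Quito [7,8]; then Lima [8,9]; then Lima [9,10] gives a common subsequence of length 7. Since dp[10][10] = 7, nothing longer is possible.

7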